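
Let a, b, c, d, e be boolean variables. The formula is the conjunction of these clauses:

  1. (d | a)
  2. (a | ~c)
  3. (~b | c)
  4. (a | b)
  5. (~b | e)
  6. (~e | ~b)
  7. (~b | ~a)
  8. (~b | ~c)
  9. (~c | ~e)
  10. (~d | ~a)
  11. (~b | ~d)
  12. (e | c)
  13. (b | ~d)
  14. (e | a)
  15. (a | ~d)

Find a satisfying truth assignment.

Set a = True and propagate.
  then b is forced to False.
  then d is forced to False.
Branch on c: take c = False.
  then e is forced to True.

a=1  b=0  c=0  d=0  e=1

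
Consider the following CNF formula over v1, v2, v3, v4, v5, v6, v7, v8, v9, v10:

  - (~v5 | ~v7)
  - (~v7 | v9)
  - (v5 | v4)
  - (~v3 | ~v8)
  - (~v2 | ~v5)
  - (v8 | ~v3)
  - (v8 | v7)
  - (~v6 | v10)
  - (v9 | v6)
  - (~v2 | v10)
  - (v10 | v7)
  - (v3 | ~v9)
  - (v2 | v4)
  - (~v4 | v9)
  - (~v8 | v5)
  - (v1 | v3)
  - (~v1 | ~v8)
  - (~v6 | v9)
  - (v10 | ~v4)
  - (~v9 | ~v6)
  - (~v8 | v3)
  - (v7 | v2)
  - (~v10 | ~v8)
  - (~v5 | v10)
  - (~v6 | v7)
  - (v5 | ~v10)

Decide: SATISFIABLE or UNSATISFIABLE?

UNSATISFIABLE

v8 = True:
  propagation gives v3=False; an empty clause results — contradiction.
v8 = False:
  propagation gives v3=False, v7=True, v5=False, v9=True; an empty clause results — contradiction.
Every branch closes, so no satisfying assignment exists.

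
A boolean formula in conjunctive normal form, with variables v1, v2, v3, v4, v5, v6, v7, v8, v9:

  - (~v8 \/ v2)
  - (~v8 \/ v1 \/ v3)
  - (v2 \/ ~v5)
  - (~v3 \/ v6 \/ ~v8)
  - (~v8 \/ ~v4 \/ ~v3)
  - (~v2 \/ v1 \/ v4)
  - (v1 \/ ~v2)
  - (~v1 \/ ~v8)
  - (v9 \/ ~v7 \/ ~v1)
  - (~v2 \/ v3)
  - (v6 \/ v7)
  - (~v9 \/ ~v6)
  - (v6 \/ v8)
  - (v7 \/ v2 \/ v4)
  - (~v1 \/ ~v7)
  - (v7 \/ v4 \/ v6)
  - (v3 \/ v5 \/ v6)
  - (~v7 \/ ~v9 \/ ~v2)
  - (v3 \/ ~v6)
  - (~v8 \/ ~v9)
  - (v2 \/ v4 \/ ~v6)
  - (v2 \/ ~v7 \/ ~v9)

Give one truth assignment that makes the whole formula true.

Try v1 = True.
  then v8 is forced to False.
  then v6 is forced to True.
  then v9 is forced to False.
  then v7 is forced to False.
  then v3 is forced to True.
Branch on v2: take v2 = True.
v4, v5 are now unconstrained; take v4 = False, v5 = False.
Check each clause:
  1. (~v8 \/ v2) — ~v8 is true.
  2. (~v8 \/ v3 \/ v1) — ~v8 is true.
  3. (~v5 \/ v2) — v2 is true.
  4. (~v3 \/ ~v8 \/ v6) — ~v8 is true.
  5. (~v3 \/ ~v8 \/ ~v4) — ~v8 is true.
  6. (v4 \/ v1 \/ ~v2) — v1 is true.
  7. (v1 \/ ~v2) — v1 is true.
  8. (~v1 \/ ~v8) — ~v8 is true.
  9. (~v1 \/ ~v7 \/ v9) — ~v7 is true.
  10. (v3 \/ ~v2) — v3 is true.
  11. (v7 \/ v6) — v6 is true.
  12. (~v6 \/ ~v9) — ~v9 is true.
  13. (v6 \/ v8) — v6 is true.
  14. (v2 \/ v7 \/ v4) — v2 is true.
  15. (~v7 \/ ~v1) — ~v7 is true.
  16. (v7 \/ v4 \/ v6) — v6 is true.
  17. (v3 \/ v5 \/ v6) — v3 is true.
  18. (~v7 \/ ~v2 \/ ~v9) — ~v7 is true.
  19. (~v6 \/ v3) — v3 is true.
  20. (~v8 \/ ~v9) — ~v8 is true.
  21. (v2 \/ ~v6 \/ v4) — v2 is true.
  22. (~v7 \/ v2 \/ ~v9) — ~v7 is true.

v1=True, v2=True, v3=True, v4=False, v5=False, v6=True, v7=False, v8=False, v9=False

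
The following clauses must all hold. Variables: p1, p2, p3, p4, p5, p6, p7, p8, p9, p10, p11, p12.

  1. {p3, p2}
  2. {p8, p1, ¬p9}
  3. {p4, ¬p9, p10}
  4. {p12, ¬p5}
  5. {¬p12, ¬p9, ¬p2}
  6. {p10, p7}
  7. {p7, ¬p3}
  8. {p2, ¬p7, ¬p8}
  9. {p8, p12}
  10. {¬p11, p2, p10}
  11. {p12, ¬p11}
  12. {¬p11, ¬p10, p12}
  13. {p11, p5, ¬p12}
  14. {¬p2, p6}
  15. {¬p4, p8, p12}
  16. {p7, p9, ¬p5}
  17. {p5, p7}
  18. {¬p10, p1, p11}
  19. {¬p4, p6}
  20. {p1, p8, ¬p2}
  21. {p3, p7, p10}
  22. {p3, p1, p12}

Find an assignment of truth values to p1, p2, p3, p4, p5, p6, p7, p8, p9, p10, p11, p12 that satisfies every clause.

p1=1, p2=0, p3=1, p4=1, p5=1, p6=1, p7=1, p8=0, p9=0, p10=1, p11=1, p12=1

p1 occurs only positively in the remaining clauses — set p1 = True.
Pure literal: p6 appears only positively; assign p6 = True.
Try p2 = False.
  then p3 is forced to True.
  then p7 is forced to True.
  then p8 is forced to False.
  then p12 is forced to True.
The remaining clauses are satisfied by p4 = True, p5 = True, p9 = False, p10 = True, p11 = True.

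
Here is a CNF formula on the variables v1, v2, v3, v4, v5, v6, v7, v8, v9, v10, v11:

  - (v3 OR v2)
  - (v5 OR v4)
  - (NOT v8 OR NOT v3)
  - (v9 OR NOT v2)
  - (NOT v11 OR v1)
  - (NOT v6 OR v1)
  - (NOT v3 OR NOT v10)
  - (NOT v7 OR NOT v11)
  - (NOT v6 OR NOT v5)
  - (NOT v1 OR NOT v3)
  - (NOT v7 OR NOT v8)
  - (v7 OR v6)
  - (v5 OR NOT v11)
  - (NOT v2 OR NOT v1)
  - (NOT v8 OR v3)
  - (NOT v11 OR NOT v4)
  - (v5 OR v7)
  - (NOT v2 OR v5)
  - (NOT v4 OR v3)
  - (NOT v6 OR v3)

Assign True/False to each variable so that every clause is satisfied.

v8 occurs only negated in the remaining clauses — set v8 = False.
Pure literal: v10 appears only negated; assign v10 = False.
Branch on v1: take v1 = False.
  then v11 is forced to False.
  then v6 is forced to False.
  then v7 is forced to True.
For the remaining variables, v2 = False, v3 = True, v4 = True, v5 = True, v9 = False works.

v1=F, v2=F, v3=T, v4=T, v5=T, v6=F, v7=T, v8=F, v9=F, v10=F, v11=F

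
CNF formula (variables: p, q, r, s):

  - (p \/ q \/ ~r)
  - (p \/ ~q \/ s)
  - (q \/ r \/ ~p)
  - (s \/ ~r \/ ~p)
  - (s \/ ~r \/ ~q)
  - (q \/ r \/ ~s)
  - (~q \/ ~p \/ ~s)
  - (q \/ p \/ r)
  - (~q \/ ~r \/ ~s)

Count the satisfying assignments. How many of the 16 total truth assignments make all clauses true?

3

Satisfying assignments:
  p=0 q=1 r=0 s=1
  p=1 q=0 r=1 s=1
  p=1 q=1 r=0 s=0
Count: 3.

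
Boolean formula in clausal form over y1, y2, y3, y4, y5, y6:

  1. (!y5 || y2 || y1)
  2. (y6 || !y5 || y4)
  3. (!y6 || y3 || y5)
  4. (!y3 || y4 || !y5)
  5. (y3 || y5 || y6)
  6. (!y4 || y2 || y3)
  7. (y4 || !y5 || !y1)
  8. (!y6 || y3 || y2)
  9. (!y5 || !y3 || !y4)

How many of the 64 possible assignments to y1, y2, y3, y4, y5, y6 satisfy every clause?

21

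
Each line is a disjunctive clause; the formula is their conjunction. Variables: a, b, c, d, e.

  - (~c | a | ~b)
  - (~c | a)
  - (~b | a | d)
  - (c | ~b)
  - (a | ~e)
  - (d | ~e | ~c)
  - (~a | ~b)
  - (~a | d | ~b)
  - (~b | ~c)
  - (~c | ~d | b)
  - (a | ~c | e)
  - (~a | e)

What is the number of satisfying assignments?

4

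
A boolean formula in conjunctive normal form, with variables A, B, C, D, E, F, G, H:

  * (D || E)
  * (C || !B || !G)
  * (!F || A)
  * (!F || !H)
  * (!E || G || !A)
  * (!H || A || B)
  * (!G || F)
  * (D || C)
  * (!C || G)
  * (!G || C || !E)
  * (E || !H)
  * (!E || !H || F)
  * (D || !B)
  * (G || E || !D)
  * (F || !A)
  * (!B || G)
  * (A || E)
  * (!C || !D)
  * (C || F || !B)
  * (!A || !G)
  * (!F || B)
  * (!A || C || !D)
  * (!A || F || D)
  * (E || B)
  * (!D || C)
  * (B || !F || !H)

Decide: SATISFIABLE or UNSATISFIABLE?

UNSATISFIABLE

F = True:
  propagation gives A=True, H=False, G=False, E=False; an empty clause results — contradiction.
F = False:
  propagation gives G=False, C=False, D=True; an empty clause results — contradiction.
Every branch closes, so no satisfying assignment exists.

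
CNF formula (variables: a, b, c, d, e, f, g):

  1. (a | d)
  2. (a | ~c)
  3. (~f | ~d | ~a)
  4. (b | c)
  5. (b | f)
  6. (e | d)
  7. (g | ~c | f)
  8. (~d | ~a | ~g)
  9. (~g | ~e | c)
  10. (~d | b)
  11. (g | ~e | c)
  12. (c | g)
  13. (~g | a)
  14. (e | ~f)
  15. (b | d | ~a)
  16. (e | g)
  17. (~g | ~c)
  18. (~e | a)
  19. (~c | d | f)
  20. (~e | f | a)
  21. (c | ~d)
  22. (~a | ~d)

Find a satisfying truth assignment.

Pure literal: b appears only positively; assign b = True.
Set a = True and propagate.
  then d is forced to False.
  then e is forced to True.
Branch on c: take c = True.
  then g is forced to False.
  then f is forced to True.
Every clause has at least one true literal under this assignment.
Check each clause:
  1. (d | a) — a is true.
  2. (a | ~c) — a is true.
  3. (~f | ~a | ~d) — ~d is true.
  4. (b | c) — b is true.
  5. (f | b) — b is true.
  6. (d | e) — e is true.
  7. (~c | f | g) — f is true.
  8. (~a | ~g | ~d) — ~g is true.
  9. (~g | ~e | c) — c is true.
  10. (b | ~d) — b is true.
  11. (c | g | ~e) — c is true.
  12. (c | g) — c is true.
  13. (a | ~g) — a is true.
  14. (~f | e) — e is true.
  15. (~a | d | b) — b is true.
  16. (e | g) — e is true.
  17. (~c | ~g) — ~g is true.
  18. (a | ~e) — a is true.
  19. (~c | d | f) — f is true.
  20. (~e | a | f) — a is true.
  21. (~d | c) — c is true.
  22. (~a | ~d) — ~d is true.

a=True, b=True, c=True, d=False, e=True, f=True, g=False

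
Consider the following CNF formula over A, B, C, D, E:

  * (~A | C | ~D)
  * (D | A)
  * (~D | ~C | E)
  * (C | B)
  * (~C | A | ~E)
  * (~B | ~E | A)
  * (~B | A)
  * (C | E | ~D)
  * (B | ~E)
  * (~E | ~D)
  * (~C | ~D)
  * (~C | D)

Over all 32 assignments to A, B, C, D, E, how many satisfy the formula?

Satisfying assignments:
  A=T B=T C=F D=F E=F
  A=T B=T C=F D=F E=T
Count: 2.

2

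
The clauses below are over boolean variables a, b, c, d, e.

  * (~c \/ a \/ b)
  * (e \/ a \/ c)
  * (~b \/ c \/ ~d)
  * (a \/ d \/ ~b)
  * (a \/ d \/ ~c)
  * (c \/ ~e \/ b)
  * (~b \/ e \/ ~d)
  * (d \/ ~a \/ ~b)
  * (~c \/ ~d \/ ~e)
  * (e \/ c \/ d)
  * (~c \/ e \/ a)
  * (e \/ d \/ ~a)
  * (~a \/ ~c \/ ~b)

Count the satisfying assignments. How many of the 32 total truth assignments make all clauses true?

3

Satisfying assignments:
  a=1 b=0 c=0 d=1 e=0
  a=1 b=0 c=1 d=0 e=1
  a=1 b=0 c=1 d=1 e=0
Count: 3.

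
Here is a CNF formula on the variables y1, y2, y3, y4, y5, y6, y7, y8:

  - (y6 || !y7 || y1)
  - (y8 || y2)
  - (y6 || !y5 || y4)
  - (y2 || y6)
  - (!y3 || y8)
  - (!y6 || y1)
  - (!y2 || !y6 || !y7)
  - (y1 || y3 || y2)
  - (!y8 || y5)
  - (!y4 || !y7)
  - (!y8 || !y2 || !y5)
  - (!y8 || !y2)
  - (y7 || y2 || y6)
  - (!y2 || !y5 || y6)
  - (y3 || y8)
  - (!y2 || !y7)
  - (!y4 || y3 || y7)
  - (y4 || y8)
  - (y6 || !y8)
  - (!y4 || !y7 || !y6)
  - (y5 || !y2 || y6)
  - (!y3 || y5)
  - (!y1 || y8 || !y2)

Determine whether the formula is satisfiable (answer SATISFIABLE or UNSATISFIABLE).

SATISFIABLE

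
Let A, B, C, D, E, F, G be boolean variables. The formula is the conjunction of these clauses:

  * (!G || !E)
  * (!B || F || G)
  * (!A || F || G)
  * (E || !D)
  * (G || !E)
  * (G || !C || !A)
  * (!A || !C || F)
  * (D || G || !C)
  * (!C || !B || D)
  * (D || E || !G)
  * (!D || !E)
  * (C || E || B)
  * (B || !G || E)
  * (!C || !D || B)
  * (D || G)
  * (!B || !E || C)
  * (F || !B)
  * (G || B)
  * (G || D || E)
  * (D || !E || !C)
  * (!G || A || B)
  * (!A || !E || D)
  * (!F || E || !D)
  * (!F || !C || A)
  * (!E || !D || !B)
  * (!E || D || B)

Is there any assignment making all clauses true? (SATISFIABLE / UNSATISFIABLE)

UNSATISFIABLE

E = True:
  propagation gives G=False; an empty clause results — contradiction.
E = False:
  propagation gives D=False, G=False; an empty clause results — contradiction.
Every branch closes, so no satisfying assignment exists.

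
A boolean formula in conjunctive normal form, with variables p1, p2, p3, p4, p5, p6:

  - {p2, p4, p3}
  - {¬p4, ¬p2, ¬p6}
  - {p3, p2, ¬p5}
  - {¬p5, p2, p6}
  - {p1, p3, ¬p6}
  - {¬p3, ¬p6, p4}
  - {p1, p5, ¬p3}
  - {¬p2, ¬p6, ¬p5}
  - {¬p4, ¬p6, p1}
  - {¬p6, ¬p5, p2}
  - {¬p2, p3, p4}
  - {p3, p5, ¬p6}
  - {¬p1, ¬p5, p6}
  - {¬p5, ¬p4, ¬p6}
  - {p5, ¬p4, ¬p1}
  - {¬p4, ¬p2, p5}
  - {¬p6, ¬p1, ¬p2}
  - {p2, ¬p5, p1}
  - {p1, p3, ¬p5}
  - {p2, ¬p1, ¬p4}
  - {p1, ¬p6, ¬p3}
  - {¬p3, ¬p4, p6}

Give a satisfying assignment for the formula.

p1=1, p2=0, p3=1, p4=0, p5=0, p6=0

Try p1 = True.
The remaining clauses are satisfied by p2 = False, p3 = True, p4 = False, p5 = False, p6 = False.
Check each clause:
  1. {p4, p3, p2} — p3 is true.
  2. {¬p6, ¬p4, ¬p2} — ¬p6 is true.
  3. {p2, ¬p5, p3} — p3 is true.
  4. {¬p5, p2, p6} — ¬p5 is true.
  5. {p3, p1, ¬p6} — p1 is true.
  6. {¬p3, p4, ¬p6} — ¬p6 is true.
  7. {p5, p1, ¬p3} — p1 is true.
  8. {¬p6, ¬p5, ¬p2} — ¬p6 is true.
  9. {¬p6, p1, ¬p4} — p1 is true.
  10. {p2, ¬p6, ¬p5} — ¬p6 is true.
  11. {p4, p3, ¬p2} — p3 is true.
  12. {¬p6, p3, p5} — ¬p6 is true.
  13. {p6, ¬p5, ¬p1} — ¬p5 is true.
  14. {¬p5, ¬p6, ¬p4} — ¬p6 is true.
  15. {¬p1, p5, ¬p4} — ¬p4 is true.
  16. {¬p4, ¬p2, p5} — ¬p4 is true.
  17. {¬p6, ¬p2, ¬p1} — ¬p6 is true.
  18. {¬p5, p2, p1} — p1 is true.
  19. {¬p5, p3, p1} — p3 is true.
  20. {p2, ¬p4, ¬p1} — ¬p4 is true.
  21. {p1, ¬p3, ¬p6} — p1 is true.
  22. {p6, ¬p3, ¬p4} — ¬p4 is true.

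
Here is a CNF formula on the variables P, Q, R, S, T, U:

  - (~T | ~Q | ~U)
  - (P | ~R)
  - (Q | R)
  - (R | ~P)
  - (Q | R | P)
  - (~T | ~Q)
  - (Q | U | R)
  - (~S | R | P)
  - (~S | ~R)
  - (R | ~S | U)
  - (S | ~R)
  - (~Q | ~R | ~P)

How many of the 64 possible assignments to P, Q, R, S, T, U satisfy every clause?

2

Satisfying assignments:
  P=F Q=T R=F S=F T=F U=F
  P=F Q=T R=F S=F T=F U=T
That's 2 in total.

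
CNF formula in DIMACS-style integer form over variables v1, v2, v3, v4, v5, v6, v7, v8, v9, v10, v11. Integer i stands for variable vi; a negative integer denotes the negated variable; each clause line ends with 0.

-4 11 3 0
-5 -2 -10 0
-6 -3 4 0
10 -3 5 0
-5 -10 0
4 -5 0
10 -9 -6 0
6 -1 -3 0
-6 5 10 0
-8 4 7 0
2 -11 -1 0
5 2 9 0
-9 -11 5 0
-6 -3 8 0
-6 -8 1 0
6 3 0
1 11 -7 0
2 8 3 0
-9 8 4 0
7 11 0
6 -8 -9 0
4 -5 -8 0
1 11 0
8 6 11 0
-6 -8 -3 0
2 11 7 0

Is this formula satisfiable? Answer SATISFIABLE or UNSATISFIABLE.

Try v1 = True.
Try v2 = True.
Set v3 = False and propagate.
  then v6 is forced to True.
For the remaining variables, v4 = False, v5 = False, v7 = False, v8 = False, v9 = False, v10 = True, v11 = True works.
So v1 = True, v2 = True, v3 = False, v4 = False, v5 = False, v6 = True, v7 = False, v8 = False, v9 = False, v10 = True, v11 = True is a satisfying assignment.

SATISFIABLE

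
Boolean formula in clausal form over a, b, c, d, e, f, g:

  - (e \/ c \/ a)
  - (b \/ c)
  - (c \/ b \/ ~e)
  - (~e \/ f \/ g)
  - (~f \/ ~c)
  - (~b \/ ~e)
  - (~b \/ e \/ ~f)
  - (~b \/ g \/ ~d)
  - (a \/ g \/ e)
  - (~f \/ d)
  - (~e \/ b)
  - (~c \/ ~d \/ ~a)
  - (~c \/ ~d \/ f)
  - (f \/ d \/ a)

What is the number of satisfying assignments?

7

Split on e, then b.
  e=T, b=T: a clause becomes empty — 0.
  e=T, b=F: a clause becomes empty — 0.
  e=F, b=T: 5 of the 32 assignments to (a,c,d,f,g) work.
  e=F, b=F: remaining (a,c,d,f,g) ∈ {(T,T,F,F,F); (T,T,F,F,T)} — 2.
Total: 0 + 0 + 5 + 2 = 7.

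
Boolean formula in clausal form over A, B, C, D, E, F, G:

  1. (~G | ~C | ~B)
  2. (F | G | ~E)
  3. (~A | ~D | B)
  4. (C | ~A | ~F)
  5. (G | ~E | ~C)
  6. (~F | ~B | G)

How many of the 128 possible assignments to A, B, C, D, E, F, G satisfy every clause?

Case analysis on G and B:
  G=1, B=1: D, E free; 3 ways for (A,C,F) × 2^2 = 12.
  G=1, B=0: E free; 11 ways for (A,C,D,F) × 2^1 = 22.
  G=0, B=1: forces E=0; F=0; A, C, D free → 2^3 = 8.
  G=0, B=0: 13 of the 32 assignments to (A,C,D,E,F) work.
Total: 12 + 22 + 8 + 13 = 55.

55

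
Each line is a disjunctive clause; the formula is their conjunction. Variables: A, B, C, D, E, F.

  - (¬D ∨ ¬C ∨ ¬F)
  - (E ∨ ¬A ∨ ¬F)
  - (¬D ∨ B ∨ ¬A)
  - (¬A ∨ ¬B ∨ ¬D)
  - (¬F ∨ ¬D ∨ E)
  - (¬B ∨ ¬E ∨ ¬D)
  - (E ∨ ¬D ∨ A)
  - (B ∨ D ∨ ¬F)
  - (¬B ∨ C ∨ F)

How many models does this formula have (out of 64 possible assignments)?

Split on D, then B.
  D=1, B=1: a clause becomes empty — 0.
  D=1, B=0: remaining (A,C,E,F) ∈ {(0,0,1,0); (0,0,1,1); (0,1,1,0)} — 3.
  D=0, B=1: 10 of the 16 assignments to (A,C,E,F) work.
  D=0, B=0: forces F=0; A, C, E free → 2^3 = 8.
Total: 0 + 3 + 10 + 8 = 21.

21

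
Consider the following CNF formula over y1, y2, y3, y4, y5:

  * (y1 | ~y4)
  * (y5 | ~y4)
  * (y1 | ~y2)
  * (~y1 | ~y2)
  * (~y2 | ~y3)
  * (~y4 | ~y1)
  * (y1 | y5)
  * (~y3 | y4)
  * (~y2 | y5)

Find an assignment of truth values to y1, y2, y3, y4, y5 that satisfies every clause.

y1 = 0, y2 = 0, y3 = 0, y4 = 0, y5 = 1

Pure literal: y2 appears only negated; assign y2 = False.
y3 occurs only negated in the remaining clauses — set y3 = False.
Set y1 = False and propagate.
  then y4 is forced to False.
  then y5 is forced to True.
Check each clause:
  1. (y1 | ~y4) — ~y4 is true.
  2. (~y4 | y5) — ~y4 is true.
  3. (y1 | ~y2) — ~y2 is true.
  4. (~y2 | ~y1) — ~y1 is true.
  5. (~y2 | ~y3) — ~y3 is true.
  6. (~y4 | ~y1) — ~y4 is true.
  7. (y1 | y5) — y5 is true.
  8. (y4 | ~y3) — ~y3 is true.
  9. (y5 | ~y2) — y5 is true.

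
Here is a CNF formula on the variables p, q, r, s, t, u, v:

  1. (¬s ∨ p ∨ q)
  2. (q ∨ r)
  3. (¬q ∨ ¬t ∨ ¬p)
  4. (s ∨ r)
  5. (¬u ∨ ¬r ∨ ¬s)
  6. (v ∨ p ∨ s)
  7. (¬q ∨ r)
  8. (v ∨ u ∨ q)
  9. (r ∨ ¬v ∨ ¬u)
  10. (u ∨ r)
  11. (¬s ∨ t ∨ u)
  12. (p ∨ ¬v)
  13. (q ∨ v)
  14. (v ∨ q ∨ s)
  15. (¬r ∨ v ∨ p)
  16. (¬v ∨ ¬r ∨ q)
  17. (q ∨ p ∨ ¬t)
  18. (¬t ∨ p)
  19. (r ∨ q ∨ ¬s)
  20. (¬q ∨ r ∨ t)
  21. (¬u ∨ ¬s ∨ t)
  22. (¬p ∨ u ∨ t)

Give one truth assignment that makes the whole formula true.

p = T, q = T, r = T, s = F, t = F, u = T, v = T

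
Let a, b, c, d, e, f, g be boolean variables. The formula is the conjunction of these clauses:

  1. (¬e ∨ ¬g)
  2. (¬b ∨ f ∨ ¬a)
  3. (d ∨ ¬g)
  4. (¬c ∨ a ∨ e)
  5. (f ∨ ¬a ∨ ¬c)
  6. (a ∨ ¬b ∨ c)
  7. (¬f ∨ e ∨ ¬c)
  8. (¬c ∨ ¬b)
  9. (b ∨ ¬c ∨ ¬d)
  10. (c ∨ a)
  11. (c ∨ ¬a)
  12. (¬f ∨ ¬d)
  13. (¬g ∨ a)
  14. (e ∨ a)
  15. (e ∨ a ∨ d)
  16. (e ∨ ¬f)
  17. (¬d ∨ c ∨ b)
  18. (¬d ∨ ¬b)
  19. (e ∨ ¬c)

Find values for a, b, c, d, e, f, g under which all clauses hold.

a=False, b=False, c=True, d=False, e=True, f=False, g=False

g occurs only negated in the remaining clauses — set g = False.
Try a = False.
  then c is forced to True.
  then e is forced to True.
  then b is forced to False.
  then d is forced to False.
f is now unconstrained; take f = False.
Every clause has at least one true literal under this assignment.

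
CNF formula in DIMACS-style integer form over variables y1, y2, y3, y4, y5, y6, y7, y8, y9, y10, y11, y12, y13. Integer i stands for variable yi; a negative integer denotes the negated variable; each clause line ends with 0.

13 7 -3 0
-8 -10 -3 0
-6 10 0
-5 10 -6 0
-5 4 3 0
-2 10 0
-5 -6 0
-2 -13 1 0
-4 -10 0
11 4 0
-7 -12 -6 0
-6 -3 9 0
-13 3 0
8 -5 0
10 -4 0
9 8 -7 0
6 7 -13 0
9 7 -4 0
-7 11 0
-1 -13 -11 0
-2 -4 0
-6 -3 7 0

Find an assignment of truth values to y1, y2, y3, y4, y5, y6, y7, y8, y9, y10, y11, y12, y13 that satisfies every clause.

y1 = F, y2 = F, y3 = T, y4 = F, y5 = T, y6 = F, y7 = T, y8 = T, y9 = F, y10 = F, y11 = T, y12 = F, y13 = T

Pure literal: y2 appears only negated; assign y2 = False.
y12 occurs only negated in the remaining clauses — set y12 = False.
Branch on y1: take y1 = False.
Set y3 = True and propagate.
The remaining clauses are satisfied by y4 = False, y5 = True, y6 = False, y7 = True, y8 = True, y9 = False, y10 = False, y11 = True, y13 = True.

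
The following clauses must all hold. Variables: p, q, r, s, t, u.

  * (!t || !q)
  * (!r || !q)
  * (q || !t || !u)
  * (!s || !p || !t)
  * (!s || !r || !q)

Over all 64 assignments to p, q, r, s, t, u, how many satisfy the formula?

Case analysis on q and t:
  q=1, t=1: a clause becomes empty — 0.
  q=1, t=0: forces r=0; p, s, u free → 2^3 = 8.
  q=0, t=1: r free; 3 ways for (p,s,u) × 2^1 = 6.
  q=0, t=0: p, r, s, u free → 2^4 = 16.
Total: 0 + 8 + 6 + 16 = 30.

30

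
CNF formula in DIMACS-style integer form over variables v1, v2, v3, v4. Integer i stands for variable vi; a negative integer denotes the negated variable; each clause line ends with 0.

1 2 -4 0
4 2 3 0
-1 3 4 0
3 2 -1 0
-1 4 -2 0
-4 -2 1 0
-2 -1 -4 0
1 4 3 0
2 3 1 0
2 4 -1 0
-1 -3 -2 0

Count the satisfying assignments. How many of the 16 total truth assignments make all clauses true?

3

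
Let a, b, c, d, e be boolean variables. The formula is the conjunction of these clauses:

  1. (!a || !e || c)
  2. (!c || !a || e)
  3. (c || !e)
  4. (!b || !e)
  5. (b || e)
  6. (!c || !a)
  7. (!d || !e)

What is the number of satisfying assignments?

7

The models are:
  a=0 b=0 c=1 d=0 e=1
  a=0 b=1 c=0 d=0 e=0
  a=0 b=1 c=0 d=1 e=0
  a=0 b=1 c=1 d=0 e=0
  a=0 b=1 c=1 d=1 e=0
  a=1 b=1 c=0 d=0 e=0
  a=1 b=1 c=0 d=1 e=0
That's 7 in total.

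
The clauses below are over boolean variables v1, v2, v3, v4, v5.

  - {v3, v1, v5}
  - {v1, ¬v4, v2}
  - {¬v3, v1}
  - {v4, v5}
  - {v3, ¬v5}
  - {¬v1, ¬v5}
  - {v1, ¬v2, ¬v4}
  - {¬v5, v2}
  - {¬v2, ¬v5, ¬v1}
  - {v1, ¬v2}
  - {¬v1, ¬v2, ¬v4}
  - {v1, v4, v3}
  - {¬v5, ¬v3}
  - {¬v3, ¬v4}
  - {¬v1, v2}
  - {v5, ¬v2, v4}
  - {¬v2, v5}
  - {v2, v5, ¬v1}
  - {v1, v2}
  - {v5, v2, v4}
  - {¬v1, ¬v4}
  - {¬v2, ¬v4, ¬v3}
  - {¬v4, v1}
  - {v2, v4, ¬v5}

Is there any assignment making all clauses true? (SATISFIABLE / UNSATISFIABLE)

v1 = True:
  propagation gives v5=False, v4=True; an empty clause results — contradiction.
v1 = False:
  propagation gives v3=False, v5=True; an empty clause results — contradiction.
Every branch closes, so no satisfying assignment exists.

UNSATISFIABLE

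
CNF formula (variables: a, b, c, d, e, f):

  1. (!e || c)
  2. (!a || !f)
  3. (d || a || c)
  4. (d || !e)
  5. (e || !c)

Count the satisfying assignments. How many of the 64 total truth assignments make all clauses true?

Case analysis on c and e:
  c=T, e=T: b free; 3 ways for (a,d,f) × 2^1 = 6.
  c=T, e=F: a clause becomes empty — 0.
  c=F, e=T: a clause becomes empty — 0.
  c=F, e=F: b free; 4 ways for (a,d,f) × 2^1 = 8.
Total: 6 + 0 + 0 + 8 = 14.

14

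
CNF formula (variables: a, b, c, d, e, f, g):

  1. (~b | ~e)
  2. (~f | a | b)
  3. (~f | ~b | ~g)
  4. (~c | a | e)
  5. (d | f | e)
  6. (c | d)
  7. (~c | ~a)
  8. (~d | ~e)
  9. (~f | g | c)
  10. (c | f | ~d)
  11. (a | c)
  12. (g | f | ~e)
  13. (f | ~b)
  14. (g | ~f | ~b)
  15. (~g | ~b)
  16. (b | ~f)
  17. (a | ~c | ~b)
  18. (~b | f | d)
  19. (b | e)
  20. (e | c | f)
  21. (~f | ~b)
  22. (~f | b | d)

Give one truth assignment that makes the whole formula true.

a=F, b=F, c=T, d=F, e=T, f=F, g=T

Try a = False.
  then c is forced to True.
  then e is forced to True.
  then b is forced to False.
  then f is forced to False.
  then d is forced to False.
  then g is forced to True.
Every clause has at least one true literal under this assignment.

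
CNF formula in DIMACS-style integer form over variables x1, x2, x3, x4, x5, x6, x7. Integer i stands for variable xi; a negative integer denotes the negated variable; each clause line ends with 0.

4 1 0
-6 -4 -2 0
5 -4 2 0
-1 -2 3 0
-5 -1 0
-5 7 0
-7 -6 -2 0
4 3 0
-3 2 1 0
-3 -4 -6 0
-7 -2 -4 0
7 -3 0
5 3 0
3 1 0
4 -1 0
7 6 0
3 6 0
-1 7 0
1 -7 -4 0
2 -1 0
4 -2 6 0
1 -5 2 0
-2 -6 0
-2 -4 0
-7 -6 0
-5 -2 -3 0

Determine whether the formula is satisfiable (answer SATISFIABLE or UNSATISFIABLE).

UNSATISFIABLE

x2 = True:
  propagation gives x6=False, x7=True, x4=False; an empty clause results — contradiction.
x2 = False:
  propagation gives x1=False, x4=True, x5=True; an empty clause results — contradiction.
Every branch closes, so no satisfying assignment exists.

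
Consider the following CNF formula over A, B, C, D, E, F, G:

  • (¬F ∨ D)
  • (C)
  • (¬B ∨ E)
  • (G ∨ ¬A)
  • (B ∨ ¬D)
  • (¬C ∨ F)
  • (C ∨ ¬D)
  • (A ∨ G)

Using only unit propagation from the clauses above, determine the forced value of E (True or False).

(C) stands alone — C = True.
From (¬C ∨ F) and C = True: F = True.
From (D ∨ ¬F) and F = True: D = True.
From (B ∨ ¬D) and D = True: B = True.
(¬B ∨ E) with B = True leaves only E, so E = True.

True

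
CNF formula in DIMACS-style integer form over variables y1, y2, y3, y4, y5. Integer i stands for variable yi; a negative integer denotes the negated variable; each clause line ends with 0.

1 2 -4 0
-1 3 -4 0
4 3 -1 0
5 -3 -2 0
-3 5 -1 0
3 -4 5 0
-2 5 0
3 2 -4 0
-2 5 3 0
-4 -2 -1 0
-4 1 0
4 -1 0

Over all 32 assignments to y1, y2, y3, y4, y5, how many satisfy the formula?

The models are:
  y1=F y2=F y3=F y4=F y5=F
  y1=F y2=F y3=F y4=F y5=T
  y1=F y2=F y3=T y4=F y5=F
  y1=F y2=F y3=T y4=F y5=T
  y1=F y2=T y3=F y4=F y5=T
  y1=F y2=T y3=T y4=F y5=T
  y1=T y2=F y3=T y4=T y5=T
That's 7 in total.

7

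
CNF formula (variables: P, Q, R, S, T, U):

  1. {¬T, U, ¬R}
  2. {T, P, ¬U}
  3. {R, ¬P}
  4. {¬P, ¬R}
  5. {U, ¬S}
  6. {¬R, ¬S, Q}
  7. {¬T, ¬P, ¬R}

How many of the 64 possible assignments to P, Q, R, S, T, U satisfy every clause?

13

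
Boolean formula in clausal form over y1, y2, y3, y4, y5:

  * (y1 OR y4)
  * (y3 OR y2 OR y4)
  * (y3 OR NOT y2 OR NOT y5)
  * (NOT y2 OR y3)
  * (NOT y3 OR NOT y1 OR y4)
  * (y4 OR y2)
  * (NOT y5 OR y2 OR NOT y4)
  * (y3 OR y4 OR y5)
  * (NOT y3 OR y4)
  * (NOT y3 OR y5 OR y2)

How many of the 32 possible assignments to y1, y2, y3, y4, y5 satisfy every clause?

6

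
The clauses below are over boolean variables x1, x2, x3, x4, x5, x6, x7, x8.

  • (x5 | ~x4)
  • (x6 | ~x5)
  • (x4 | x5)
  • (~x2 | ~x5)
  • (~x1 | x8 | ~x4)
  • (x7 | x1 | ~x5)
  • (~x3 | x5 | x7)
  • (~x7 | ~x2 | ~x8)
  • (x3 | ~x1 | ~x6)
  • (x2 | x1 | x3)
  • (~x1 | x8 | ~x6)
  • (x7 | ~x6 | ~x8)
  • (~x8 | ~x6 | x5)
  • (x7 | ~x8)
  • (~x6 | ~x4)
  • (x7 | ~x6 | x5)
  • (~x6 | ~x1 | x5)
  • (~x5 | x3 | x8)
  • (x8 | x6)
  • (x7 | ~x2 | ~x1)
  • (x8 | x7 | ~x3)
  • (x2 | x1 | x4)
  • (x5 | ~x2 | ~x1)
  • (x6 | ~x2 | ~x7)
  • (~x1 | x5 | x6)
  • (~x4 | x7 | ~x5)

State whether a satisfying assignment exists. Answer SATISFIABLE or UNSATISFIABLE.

SATISFIABLE

Branch on x1: take x1 = True.
Branch on x2: take x2 = False.
The remaining clauses are satisfied by x3 = True, x4 = False, x5 = True, x6 = True, x7 = True, x8 = True.
So x1=True  x2=False  x3=True  x4=False  x5=True  x6=True  x7=True  x8=True is a satisfying assignment.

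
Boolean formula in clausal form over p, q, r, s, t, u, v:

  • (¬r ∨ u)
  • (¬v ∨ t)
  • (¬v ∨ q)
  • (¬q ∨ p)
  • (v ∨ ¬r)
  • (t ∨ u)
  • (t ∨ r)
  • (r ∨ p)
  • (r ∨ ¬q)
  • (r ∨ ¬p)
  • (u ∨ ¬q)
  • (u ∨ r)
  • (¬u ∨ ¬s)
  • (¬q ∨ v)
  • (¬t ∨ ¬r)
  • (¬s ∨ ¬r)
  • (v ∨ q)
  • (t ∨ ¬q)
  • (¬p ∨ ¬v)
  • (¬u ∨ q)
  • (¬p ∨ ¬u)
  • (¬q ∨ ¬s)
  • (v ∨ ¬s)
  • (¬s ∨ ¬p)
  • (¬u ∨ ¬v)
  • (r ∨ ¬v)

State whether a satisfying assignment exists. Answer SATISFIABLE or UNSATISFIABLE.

UNSATISFIABLE

r = True:
  propagation gives u=True, v=True; an empty clause results — contradiction.
r = False:
  propagation gives t=True, p=True; an empty clause results — contradiction.
Every branch closes, so no satisfying assignment exists.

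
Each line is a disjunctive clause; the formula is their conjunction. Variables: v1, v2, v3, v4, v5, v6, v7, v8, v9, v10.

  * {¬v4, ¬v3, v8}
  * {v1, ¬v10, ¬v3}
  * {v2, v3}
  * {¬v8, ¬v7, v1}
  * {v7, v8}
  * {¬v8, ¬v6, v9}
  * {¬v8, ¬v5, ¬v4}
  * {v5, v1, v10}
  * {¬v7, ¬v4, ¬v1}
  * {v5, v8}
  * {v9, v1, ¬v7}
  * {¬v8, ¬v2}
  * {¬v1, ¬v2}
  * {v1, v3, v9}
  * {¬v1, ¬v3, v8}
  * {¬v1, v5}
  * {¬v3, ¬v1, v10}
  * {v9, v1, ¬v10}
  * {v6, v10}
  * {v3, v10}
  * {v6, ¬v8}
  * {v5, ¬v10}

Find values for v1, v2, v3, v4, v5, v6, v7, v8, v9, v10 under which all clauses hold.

v1 = F, v2 = F, v3 = T, v4 = F, v5 = T, v6 = T, v7 = F, v8 = T, v9 = T, v10 = F

v4 occurs only negated in the remaining clauses — set v4 = False.
v9 occurs only positively in the remaining clauses — set v9 = True.
Try v1 = False.
Set v2 = False and propagate.
  then v3 is forced to True.
  then v10 is forced to False.
  then v5 is forced to True.
  then v6 is forced to True.
For the remaining variables, v7 = False, v8 = True works.
Every clause has at least one true literal under this assignment.
Check each clause:
  1. {¬v4, ¬v3, v8} — v8 is true.
  2. {¬v3, ¬v10, v1} — ¬v10 is true.
  3. {v2, v3} — v3 is true.
  4. {¬v8, ¬v7, v1} — ¬v7 is true.
  5. {v7, v8} — v8 is true.
  6. {¬v8, v9, ¬v6} — v9 is true.
  7. {¬v4, ¬v5, ¬v8} — ¬v4 is true.
  8. {v1, v5, v10} — v5 is true.
  9. {¬v1, ¬v4, ¬v7} — ¬v7 is true.
  10. {v5, v8} — v8 is true.
  11. {¬v7, v9, v1} — ¬v7 is true.
  12. {¬v2, ¬v8} — ¬v2 is true.
  13. {¬v1, ¬v2} — ¬v1 is true.
  14. {v3, v9, v1} — v3 is true.
  15. {¬v1, ¬v3, v8} — v8 is true.
  16. {¬v1, v5} — v5 is true.
  17. {¬v1, v10, ¬v3} — ¬v1 is true.
  18. {v9, ¬v10, v1} — ¬v10 is true.
  19. {v6, v10} — v6 is true.
  20. {v10, v3} — v3 is true.
  21. {¬v8, v6} — v6 is true.
  22. {¬v10, v5} — v5 is true.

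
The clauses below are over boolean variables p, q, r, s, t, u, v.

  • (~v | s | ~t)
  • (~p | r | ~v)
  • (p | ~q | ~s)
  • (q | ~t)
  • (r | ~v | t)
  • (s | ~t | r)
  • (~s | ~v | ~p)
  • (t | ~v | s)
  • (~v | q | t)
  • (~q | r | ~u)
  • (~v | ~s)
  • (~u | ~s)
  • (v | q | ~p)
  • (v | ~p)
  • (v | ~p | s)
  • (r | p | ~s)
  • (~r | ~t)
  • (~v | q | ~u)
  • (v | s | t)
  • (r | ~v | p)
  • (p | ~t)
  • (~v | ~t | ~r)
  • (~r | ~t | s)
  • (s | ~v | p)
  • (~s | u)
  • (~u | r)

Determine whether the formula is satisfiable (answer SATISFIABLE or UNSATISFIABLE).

UNSATISFIABLE

v = True:
  propagation gives s=False, t=False; an empty clause results — contradiction.
v = False:
  propagation gives p=False, t=False, s=True, q=False; an empty clause results — contradiction.
Every branch closes, so no satisfying assignment exists.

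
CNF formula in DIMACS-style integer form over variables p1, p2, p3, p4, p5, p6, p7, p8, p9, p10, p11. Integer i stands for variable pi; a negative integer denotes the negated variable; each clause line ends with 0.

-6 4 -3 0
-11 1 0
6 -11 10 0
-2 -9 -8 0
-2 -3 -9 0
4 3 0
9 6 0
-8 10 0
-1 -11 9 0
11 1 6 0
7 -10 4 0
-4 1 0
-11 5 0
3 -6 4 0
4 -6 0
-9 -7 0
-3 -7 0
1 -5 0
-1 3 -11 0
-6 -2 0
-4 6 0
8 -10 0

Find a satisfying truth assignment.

p2 occurs only negated in the remaining clauses — set p2 = False.
Branch on p1: take p1 = True.
Branch on p3: take p3 = True.
  then p7 is forced to False.
Set p4 = True and propagate.
  then p6 is forced to True.
For the remaining variables, p5 = False, p8 = True, p9 = False, p10 = True, p11 = False works.

p1=True, p2=False, p3=True, p4=True, p5=False, p6=True, p7=False, p8=True, p9=False, p10=True, p11=False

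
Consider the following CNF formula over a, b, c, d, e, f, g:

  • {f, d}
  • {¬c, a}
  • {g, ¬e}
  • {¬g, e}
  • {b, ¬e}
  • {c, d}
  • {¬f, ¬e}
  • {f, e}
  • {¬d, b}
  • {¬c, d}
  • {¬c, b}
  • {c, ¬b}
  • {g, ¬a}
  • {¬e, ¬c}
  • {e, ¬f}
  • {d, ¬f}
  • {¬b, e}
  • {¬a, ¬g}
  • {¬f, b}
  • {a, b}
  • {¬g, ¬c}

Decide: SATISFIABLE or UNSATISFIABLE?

UNSATISFIABLE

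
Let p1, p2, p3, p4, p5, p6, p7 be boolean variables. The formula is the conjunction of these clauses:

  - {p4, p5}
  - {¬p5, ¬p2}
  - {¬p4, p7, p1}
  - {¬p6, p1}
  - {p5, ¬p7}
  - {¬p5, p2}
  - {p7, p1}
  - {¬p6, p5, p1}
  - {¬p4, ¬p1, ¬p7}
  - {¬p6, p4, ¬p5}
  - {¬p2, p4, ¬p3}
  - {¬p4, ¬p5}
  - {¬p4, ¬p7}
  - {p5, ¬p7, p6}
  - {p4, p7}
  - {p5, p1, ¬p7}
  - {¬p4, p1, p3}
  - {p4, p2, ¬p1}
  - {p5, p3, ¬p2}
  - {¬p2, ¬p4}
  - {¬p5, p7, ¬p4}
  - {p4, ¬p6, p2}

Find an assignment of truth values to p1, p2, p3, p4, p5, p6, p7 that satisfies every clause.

p1=True, p2=False, p3=False, p4=True, p5=False, p6=False, p7=False

Check each clause:
  1. {p4, p5} — p4 is true.
  2. {¬p5, ¬p2} — ¬p5 is true.
  3. {p7, p1, ¬p4} — p1 is true.
  4. {p1, ¬p6} — p1 is true.
  5. {p5, ¬p7} — ¬p7 is true.
  6. {p2, ¬p5} — ¬p5 is true.
  7. {p7, p1} — p1 is true.
  8. {p5, p1, ¬p6} — p1 is true.
  9. {¬p4, ¬p7, ¬p1} — ¬p7 is true.
  10. {p4, ¬p6, ¬p5} — ¬p6 is true.
  11. {p4, ¬p2, ¬p3} — p4 is true.
  12. {¬p5, ¬p4} — ¬p5 is true.
  13. {¬p7, ¬p4} — ¬p7 is true.
  14. {p6, p5, ¬p7} — ¬p7 is true.
  15. {p4, p7} — p4 is true.
  16. {p5, p1, ¬p7} — p1 is true.
  17. {p1, ¬p4, p3} — p1 is true.
  18. {p4, ¬p1, p2} — p4 is true.
  19. {¬p2, p3, p5} — ¬p2 is true.
  20. {¬p4, ¬p2} — ¬p2 is true.
  21. {¬p4, p7, ¬p5} — ¬p5 is true.
  22. {¬p6, p4, p2} — ¬p6 is true.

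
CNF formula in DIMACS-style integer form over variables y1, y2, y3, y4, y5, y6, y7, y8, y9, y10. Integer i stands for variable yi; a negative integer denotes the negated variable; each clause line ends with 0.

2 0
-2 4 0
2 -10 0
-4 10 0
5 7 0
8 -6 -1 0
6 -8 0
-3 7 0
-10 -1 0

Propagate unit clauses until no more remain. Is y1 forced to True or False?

False

(y2) is a unit clause: y2 = True.
(y4 || !y2) with y2 = True leaves only y4, so y4 = True.
From (!y4 || y10) and y4 = True: y10 = True.
(!y1 || !y10) with y10 = True leaves only !y1, so y1 = False.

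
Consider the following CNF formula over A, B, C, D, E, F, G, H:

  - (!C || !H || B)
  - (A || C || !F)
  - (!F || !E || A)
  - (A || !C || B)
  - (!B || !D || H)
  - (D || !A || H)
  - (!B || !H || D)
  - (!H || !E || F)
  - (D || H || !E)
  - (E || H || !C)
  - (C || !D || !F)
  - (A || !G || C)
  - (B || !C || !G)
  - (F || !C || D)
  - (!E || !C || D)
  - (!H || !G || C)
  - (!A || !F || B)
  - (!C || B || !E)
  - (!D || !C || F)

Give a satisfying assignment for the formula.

Pure literal: G appears only negated; assign G = False.
Try A = True.
The remaining clauses are satisfied by B = True, C = True, D = True, E = False, F = True, H = True.

A=1, B=1, C=1, D=1, E=0, F=1, G=0, H=1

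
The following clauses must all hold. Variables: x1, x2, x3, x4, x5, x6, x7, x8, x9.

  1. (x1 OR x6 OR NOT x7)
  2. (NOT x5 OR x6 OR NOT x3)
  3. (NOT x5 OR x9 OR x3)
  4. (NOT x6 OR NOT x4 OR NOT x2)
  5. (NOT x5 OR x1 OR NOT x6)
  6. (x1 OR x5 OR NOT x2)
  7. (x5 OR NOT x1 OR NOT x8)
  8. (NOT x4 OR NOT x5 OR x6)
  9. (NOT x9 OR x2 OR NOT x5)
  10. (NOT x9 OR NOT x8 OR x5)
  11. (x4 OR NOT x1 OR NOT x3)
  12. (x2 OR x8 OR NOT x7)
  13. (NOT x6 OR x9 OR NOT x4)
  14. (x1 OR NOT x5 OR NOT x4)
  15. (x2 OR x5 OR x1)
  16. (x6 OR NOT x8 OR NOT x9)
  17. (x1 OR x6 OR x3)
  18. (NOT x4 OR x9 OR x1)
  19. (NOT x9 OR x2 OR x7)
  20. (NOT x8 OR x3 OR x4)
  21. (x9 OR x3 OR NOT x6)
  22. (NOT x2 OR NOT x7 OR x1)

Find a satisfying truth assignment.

Branch on x1: take x1 = True.
Try x2 = False.
Try x3 = True.
  then x4 is forced to True.
The remaining clauses are satisfied by x5 = False, x6 = False, x7 = False, x8 = False, x9 = False.
Every clause has at least one true literal under this assignment.

x1 = 1  x2 = 0  x3 = 1  x4 = 1  x5 = 0  x6 = 0  x7 = 0  x8 = 0  x9 = 0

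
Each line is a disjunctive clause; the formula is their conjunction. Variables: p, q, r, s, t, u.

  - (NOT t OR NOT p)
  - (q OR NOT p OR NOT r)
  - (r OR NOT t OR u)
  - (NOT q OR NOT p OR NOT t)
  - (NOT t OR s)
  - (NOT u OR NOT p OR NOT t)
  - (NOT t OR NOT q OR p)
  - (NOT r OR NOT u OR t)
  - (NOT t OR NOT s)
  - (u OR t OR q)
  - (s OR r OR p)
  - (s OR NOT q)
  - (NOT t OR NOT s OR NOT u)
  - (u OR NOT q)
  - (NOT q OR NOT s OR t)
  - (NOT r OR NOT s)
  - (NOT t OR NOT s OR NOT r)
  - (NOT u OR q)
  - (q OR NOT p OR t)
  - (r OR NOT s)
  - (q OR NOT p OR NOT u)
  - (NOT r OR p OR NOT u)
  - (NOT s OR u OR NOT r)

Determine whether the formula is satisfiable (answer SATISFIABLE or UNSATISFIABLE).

UNSATISFIABLE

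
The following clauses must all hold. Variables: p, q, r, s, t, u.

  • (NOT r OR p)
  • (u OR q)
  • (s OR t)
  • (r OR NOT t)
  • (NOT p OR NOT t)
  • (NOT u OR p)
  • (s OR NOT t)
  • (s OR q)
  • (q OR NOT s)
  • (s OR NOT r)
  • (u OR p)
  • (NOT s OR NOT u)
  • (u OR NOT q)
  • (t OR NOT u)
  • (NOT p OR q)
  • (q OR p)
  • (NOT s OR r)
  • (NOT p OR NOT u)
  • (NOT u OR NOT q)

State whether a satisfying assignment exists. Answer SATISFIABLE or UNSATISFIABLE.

UNSATISFIABLE

u = True:
  propagation gives p=True; an empty clause results — contradiction.
u = False:
  propagation gives q=True; an empty clause results — contradiction.
Every branch closes, so no satisfying assignment exists.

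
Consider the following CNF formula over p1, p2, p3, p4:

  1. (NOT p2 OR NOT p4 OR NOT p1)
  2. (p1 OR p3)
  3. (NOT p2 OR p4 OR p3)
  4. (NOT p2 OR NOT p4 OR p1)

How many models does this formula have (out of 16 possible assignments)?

8

Split on p1, then p2.
  p1=T, p2=T: remaining (p3,p4) ∈ {(T,F)} — 1.
  p1=T, p2=F: remaining (p3,p4) ∈ {(F,F); (F,T); (T,F); (T,T)} — 4.
  p1=F, p2=T: remaining (p3,p4) ∈ {(T,F)} — 1.
  p1=F, p2=F: remaining (p3,p4) ∈ {(T,F); (T,T)} — 2.
Total: 1 + 4 + 1 + 2 = 8.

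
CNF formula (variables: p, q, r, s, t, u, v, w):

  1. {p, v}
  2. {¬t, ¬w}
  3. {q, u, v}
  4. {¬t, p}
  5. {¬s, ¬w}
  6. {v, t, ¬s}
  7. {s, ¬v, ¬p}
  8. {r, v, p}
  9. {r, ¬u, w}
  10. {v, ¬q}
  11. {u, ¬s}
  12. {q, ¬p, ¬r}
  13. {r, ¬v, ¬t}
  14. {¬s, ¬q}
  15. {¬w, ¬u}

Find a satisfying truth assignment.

p=False, q=True, r=False, s=False, t=False, u=False, v=True, w=False

Check each clause:
  1. {v, p} — v is true.
  2. {¬w, ¬t} — ¬w is true.
  3. {v, q, u} — q is true.
  4. {p, ¬t} — ¬t is true.
  5. {¬w, ¬s} — ¬w is true.
  6. {v, ¬s, t} — ¬s is true.
  7. {s, ¬v, ¬p} — ¬p is true.
  8. {v, r, p} — v is true.
  9. {¬u, w, r} — ¬u is true.
  10. {v, ¬q} — v is true.
  11. {¬s, u} — ¬s is true.
  12. {q, ¬r, ¬p} — q is true.
  13. {¬t, r, ¬v} — ¬t is true.
  14. {¬s, ¬q} — ¬s is true.
  15. {¬u, ¬w} — ¬w is true.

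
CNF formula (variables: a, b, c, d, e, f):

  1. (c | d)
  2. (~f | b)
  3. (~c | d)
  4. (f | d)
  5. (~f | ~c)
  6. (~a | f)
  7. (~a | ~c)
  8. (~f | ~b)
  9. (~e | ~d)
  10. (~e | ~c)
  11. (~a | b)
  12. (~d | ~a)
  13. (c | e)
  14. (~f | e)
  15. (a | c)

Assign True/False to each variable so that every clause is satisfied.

a=F, b=T, c=T, d=T, e=F, f=F

Check each clause:
  1. (d | c) — c is true.
  2. (b | ~f) — ~f is true.
  3. (~c | d) — d is true.
  4. (d | f) — d is true.
  5. (~c | ~f) — ~f is true.
  6. (~a | f) — ~a is true.
  7. (~c | ~a) — ~a is true.
  8. (~f | ~b) — ~f is true.
  9. (~d | ~e) — ~e is true.
  10. (~c | ~e) — ~e is true.
  11. (~a | b) — b is true.
  12. (~d | ~a) — ~a is true.
  13. (c | e) — c is true.
  14. (e | ~f) — ~f is true.
  15. (a | c) — c is true.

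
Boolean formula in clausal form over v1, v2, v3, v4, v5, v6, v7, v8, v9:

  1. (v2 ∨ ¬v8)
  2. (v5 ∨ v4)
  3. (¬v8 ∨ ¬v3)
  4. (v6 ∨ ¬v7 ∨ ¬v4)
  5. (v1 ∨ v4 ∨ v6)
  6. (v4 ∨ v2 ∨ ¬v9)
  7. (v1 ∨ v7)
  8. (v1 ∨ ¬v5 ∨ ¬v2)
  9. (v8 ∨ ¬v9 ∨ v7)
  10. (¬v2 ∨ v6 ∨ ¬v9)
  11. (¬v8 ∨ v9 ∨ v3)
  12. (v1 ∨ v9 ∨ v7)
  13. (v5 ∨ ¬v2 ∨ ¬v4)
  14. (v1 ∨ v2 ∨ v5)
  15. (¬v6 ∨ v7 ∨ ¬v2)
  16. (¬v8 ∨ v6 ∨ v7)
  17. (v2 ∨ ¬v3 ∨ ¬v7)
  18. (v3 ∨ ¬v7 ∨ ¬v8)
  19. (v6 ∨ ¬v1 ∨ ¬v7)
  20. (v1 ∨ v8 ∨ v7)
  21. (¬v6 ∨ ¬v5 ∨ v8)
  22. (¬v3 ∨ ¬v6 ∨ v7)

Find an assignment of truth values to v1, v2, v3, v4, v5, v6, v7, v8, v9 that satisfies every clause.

v1=True  v2=True  v3=False  v4=True  v5=True  v6=False  v7=False  v8=False  v9=False

Check each clause:
  1. (¬v8 ∨ v2) — ¬v8 is true.
  2. (v4 ∨ v5) — v4 is true.
  3. (¬v3 ∨ ¬v8) — ¬v8 is true.
  4. (v6 ∨ ¬v7 ∨ ¬v4) — ¬v7 is true.
  5. (v6 ∨ v4 ∨ v1) — v1 is true.
  6. (v4 ∨ v2 ∨ ¬v9) — v2 is true.
  7. (v7 ∨ v1) — v1 is true.
  8. (v1 ∨ ¬v5 ∨ ¬v2) — v1 is true.
  9. (v7 ∨ ¬v9 ∨ v8) — ¬v9 is true.
  10. (¬v9 ∨ v6 ∨ ¬v2) — ¬v9 is true.
  11. (v3 ∨ ¬v8 ∨ v9) — ¬v8 is true.
  12. (v9 ∨ v1 ∨ v7) — v1 is true.
  13. (¬v4 ∨ ¬v2 ∨ v5) — v5 is true.
  14. (v2 ∨ v5 ∨ v1) — v1 is true.
  15. (¬v2 ∨ v7 ∨ ¬v6) — ¬v6 is true.
  16. (v6 ∨ ¬v8 ∨ v7) — ¬v8 is true.
  17. (¬v7 ∨ ¬v3 ∨ v2) — ¬v7 is true.
  18. (¬v7 ∨ ¬v8 ∨ v3) — ¬v8 is true.
  19. (¬v7 ∨ ¬v1 ∨ v6) — ¬v7 is true.
  20. (v8 ∨ v1 ∨ v7) — v1 is true.
  21. (¬v5 ∨ v8 ∨ ¬v6) — ¬v6 is true.
  22. (¬v6 ∨ v7 ∨ ¬v3) — ¬v6 is true.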